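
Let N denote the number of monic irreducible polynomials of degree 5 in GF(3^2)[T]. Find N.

11808

By the necklace-counting formula, N_9(5) = (1/5) Σ_{d|5} μ(5/d)·9^d.
Divisors of 5: 1, 5; μ(5/d) for each: -1, 1.
Σ = − 9^1 + 9^5 = 59040.
N = 59040/5 = 11808.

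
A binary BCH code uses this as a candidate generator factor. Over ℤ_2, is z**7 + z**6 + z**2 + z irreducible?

No

Write P(z) = z**7 + z**6 + z**2 + z.
Check for roots in ℤ_2: P(0) = 0 → root; P(1) = 0 → root.
P(0) = 0, so (z) divides P(z); P is reducible.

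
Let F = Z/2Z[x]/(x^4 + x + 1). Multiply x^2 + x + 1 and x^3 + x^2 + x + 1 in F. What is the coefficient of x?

1

Multiply in Z/2Z[x]: (x^2 + x + 1)·(x^3 + x^2 + x + 1) = x^5 + x^3 + x^2 + 1.
Reduce using x^4 ≡ x + 1 (mod x^4 + x + 1).
Reduced: x^3 + x + 1.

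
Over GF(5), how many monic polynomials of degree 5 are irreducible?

The number of monic irreducibles of degree 5 over GF(5) is (1/5)·Σ_{d∣5} μ(5/d) 5^d.
Divisors of 5: 1, 5; μ(5/d) for each: -1, 1.
Σ = − 5^1 + 5^5 = 3120.
N = 3120/5 = 624.

624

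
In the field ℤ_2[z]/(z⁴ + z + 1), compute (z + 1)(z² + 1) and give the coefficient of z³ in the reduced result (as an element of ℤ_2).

Multiply in ℤ_2[z]: (z + 1)·(z² + 1) = z³ + z² + z + 1.
Reduced: z³ + z² + z + 1.

1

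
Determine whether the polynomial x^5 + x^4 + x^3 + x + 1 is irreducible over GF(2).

Write m(x) = x^5 + x^4 + x^3 + x + 1.
Check for roots in GF(2): m(0) = 1; m(1) = 1.
No roots, so no linear factors.
Monic irreducibles of degree 2 over GF(2): x^2 + x + 1.
None of them divide m (all give nonzero remainder).
No irreducible factor of degree ≤ 2 exists, so m is irreducible over GF(2).

Yes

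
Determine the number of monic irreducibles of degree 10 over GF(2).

99

The number of monic irreducibles of degree 10 over GF(2) is (1/10)·Σ_{d∣10} μ(10/d) 2^d.
Divisors of 10: 1, 2, 5, 10; μ(10/d) for each: 1, -1, -1, 1.
Σ = 2^1 − 2^2 − 2^5 + 2^10 = 990.
N = 990/10 = 99.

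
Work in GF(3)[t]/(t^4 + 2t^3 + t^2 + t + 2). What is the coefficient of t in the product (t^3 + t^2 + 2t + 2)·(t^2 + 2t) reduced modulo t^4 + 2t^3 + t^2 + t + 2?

1

Multiply in GF(3)[t]: (t^3 + t^2 + 2t + 2)·(t^2 + 2t) = t^5 + t^3 + t.
Reduce using t^4 ≡ t^3 + 2t^2 + 2t + 1 (mod t^4 + 2t^3 + t^2 + t + 2).
Reduced: t^3 + t^2 + t + 1.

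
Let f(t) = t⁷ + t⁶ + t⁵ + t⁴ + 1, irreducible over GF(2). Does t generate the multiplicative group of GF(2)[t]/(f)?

|GF(2^7)^×| = 2^7 − 1 = 127. Prime factorization: 127 = 127.
f is primitive ⇔ t has order 127 in GF(2)[t]/(f), i.e. t^(127/q) ≠ 1 for each prime q | 127.
t^(1) mod f = t.
None equal 1, so t has full order 127; f is primitive.

Yes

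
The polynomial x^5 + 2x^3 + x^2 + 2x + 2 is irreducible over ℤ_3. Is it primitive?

Write f(x) = x^5 + 2x^3 + x^2 + 2x + 2.
|GF(3^5)^×| = 3^5 − 1 = 242. Prime factorization: 242 = 2·11^2.
f is primitive ⇔ x has order 242 in GF(3)[x]/(f), i.e. x^(242/q) ≠ 1 for each prime q | 242.
x^(121) mod f = 1
x^(22) mod f = 1
Since x^(121) = 1, the order of x divides 121 < 242; not primitive.

No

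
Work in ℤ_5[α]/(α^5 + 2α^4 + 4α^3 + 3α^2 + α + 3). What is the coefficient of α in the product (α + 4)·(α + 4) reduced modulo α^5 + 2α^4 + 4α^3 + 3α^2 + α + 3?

3

Multiply in ℤ_5[α]: (α + 4)·(α + 4) = α^2 + 3α + 1.
Reduced: α^2 + 3α + 1.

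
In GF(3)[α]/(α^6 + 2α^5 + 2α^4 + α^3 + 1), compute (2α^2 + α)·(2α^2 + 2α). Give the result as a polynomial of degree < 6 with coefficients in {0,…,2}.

α^4 + 2α^2

Multiply in GF(3)[α]: (2α^2 + α)·(2α^2 + 2α) = α^4 + 2α^2.
Reduced: α^4 + 2α^2.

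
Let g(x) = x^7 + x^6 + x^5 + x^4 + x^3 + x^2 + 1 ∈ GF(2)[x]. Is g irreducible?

Check for roots in GF(2): g(0) = 1; g(1) = 1.
No roots, so no linear factors.
Monic irreducibles of degree 2 over GF(2): x^2 + x + 1.
None of them divide g (all give nonzero remainder).
Monic irreducibles of degree 3 over GF(2): x^3 + x + 1, x^3 + x^2 + 1.
None of them divide g (all give nonzero remainder).
No irreducible factor of degree ≤ 3 exists, so g is irreducible over GF(2).

Yes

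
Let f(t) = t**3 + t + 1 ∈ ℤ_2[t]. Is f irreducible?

Yes

Check for roots in ℤ_2: f(0) = 1; f(1) = 1.
No roots. A degree-3 polynomial over a field with no linear factor is irreducible.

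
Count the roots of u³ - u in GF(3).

Write P(u) = u³ - u.
Evaluate at each of the 3 elements of GF(3):
P(0) = 0 → root; P(1) = 0 → root; P(2) = 0 → root.
Roots: {0, 1, 2}.

3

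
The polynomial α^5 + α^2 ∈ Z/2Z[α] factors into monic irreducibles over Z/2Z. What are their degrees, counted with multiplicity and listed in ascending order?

Write h(α) = α^5 + α^2.
Roots in Z/2Z: h(0) = 0 → root; h(1) = 0 → root.
Linear factors from roots: (α), (α + 1).
Complete factorization: h(α) = (α + 1)·(α)^2·(α^2 + α + 1).
Factor degrees with multiplicity: 1 + 1 + 1 + 2 = 5.

1, 1, 1, 2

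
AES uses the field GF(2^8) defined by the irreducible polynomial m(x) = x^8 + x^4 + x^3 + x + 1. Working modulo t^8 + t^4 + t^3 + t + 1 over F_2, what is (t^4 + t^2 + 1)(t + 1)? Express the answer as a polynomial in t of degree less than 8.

Multiply in F_2[t]: (t^4 + t^2 + 1)·(t + 1) = t^5 + t^4 + t^3 + t^2 + t + 1.
Reduced: t^5 + t^4 + t^3 + t^2 + t + 1.

t^5 + t^4 + t^3 + t^2 + t + 1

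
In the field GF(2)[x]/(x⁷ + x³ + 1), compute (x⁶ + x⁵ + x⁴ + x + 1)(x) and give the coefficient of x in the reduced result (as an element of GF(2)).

Multiply in GF(2)[x]: (x⁶ + x⁵ + x⁴ + x + 1)·(x) = x⁷ + x⁶ + x⁵ + x² + x.
Reduce using x⁷ ≡ x³ + 1 (mod x⁷ + x³ + 1).
Reduced: x⁶ + x⁵ + x³ + x² + x + 1.

1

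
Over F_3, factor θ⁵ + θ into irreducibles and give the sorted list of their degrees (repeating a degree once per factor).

Write g(θ) = θ⁵ + θ.
Roots in F_3: g(0) = 0 → root; g(1) = 2; g(2) = 1.
Linear factors from roots: (θ).
Complete factorization: g(θ) = (θ)·(θ² + θ - 1)·(θ² - θ - 1).
Factor degrees with multiplicity: 1 + 2 + 2 = 5.

1, 2, 2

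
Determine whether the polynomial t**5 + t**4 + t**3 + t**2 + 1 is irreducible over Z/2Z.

Write m(t) = t**5 + t**4 + t**3 + t**2 + 1.
Check for roots in Z/2Z: m(0) = 1; m(1) = 1.
No roots, so no linear factors.
Monic irreducibles of degree 2 over GF(2): t**2 + t + 1.
None of them divide m (all give nonzero remainder).
No irreducible factor of degree ≤ 2 exists, so m is irreducible over GF(2).

Yes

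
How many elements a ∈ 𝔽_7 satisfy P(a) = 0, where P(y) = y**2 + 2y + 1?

Evaluate at each of the 7 elements of 𝔽_7:
P(0) = 1; P(1) = 4; P(2) = 2; P(3) = 2; P(4) = 4; P(5) = 1; P(6) = 0 → root.
Roots: {6}.

1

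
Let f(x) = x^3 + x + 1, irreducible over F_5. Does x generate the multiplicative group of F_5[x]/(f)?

No

|GF(5^3)^×| = 5^3 − 1 = 124. Prime factorization: 124 = 2^2·31.
f is primitive ⇔ x has order 124 in GF(5)[x]/(f), i.e. x^(124/q) ≠ 1 for each prime q | 124.
x^(62) mod f = 1
x^(4) mod f = 4x^2 + 4x.
Since x^(62) = 1, the order of x divides 62 < 124; not primitive.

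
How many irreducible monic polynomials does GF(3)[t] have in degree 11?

The number of monic irreducibles of degree 11 over GF(3) is (1/11)·Σ_{d∣11} μ(11/d) 3^d.
Divisors of 11: 1, 11; μ(11/d) for each: -1, 1.
Σ = − 3^1 + 3^11 = 177144.
N = 177144/11 = 16104.

16104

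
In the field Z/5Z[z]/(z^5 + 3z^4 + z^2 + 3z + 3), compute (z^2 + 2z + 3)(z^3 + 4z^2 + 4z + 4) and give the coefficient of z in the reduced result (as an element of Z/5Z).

2

Multiply in Z/5Z[z]: (z^2 + 2z + 3)·(z^3 + 4z^2 + 4z + 4) = z^5 + z^4 + 4z^2 + 2.
Reduce using z^5 ≡ 2z^4 + 4z^2 + 2z + 2 (mod z^5 + 3z^4 + z^2 + 3z + 3).
Reduced: 3z^4 + 3z^2 + 2z + 4.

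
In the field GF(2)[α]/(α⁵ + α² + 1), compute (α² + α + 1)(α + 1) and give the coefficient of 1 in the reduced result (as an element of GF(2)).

1

Multiply in GF(2)[α]: (α² + α + 1)·(α + 1) = α³ + 1.
Reduced: α³ + 1.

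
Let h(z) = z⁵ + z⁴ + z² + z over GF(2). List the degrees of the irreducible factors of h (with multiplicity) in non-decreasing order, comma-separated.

Roots in GF(2): h(0) = 0 → root; h(1) = 0 → root.
Linear factors from roots: (z), (z + 1).
Complete factorization: h(z) = (z)·(z + 1)^2·(z² + z + 1).
Factor degrees with multiplicity: 1 + 1 + 1 + 2 = 5.

1, 1, 1, 2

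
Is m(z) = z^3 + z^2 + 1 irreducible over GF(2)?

Check for roots in GF(2): m(0) = 1; m(1) = 1.
No roots. A degree-3 polynomial over a field with no linear factor is irreducible.

Yes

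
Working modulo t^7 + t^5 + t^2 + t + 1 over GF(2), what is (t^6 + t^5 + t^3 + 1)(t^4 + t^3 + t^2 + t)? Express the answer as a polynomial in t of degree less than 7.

Multiply in GF(2)[t]: (t^6 + t^5 + t^3 + 1)·(t^4 + t^3 + t^2 + t) = t^10 + t^7 + t^5 + t^3 + t^2 + t.
Reduce using t^7 ≡ t^5 + t^2 + t + 1 (mod t^7 + t^5 + t^2 + t + 1).
Reduced: t^6 + t^5 + t^4 + t^3 + t^2 + t + 1.

t^6 + t^5 + t^4 + t^3 + t^2 + t + 1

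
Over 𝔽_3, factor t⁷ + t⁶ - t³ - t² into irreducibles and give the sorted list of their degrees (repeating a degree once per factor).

Write f(t) = t⁷ + t⁶ - t³ - t².
Roots in 𝔽_3: f(0) = 0 → root; f(1) = 0 → root; f(2) = 0 → root.
Linear factors from roots: (t), (t - 1), (t + 1).
Complete factorization: f(t) = (t - 1)·(t)^2·(t + 1)^2·(t² + 1).
Factor degrees with multiplicity: 1 + 1 + 1 + 1 + 1 + 2 = 7.

1, 1, 1, 1, 1, 2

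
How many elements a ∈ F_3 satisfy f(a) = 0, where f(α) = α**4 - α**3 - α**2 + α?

Evaluate at each of the 3 elements of F_3:
f(0) = 0 → root; f(1) = 0 → root; f(2) = 0 → root.
Roots: {0, 1, 2}.

3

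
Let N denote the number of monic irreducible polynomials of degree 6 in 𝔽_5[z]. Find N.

By the necklace-counting formula, N_5(6) = (1/6) Σ_{d|6} μ(6/d)·5^d.
Divisors of 6: 1, 2, 3, 6; μ(6/d) for each: 1, -1, -1, 1.
Σ = 5^1 − 5^2 − 5^3 + 5^6 = 15480.
N = 15480/6 = 2580.

2580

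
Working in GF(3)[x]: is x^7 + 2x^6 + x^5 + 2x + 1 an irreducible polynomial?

Yes

Write m(x) = x^7 + 2x^6 + x^5 + 2x + 1.
Check for roots in GF(3): m(0) = 1; m(1) = 1; m(2) = 2.
No roots, so no linear factors.
Monic irreducibles of degree 2 over GF(3): x^2 + 1, x^2 + x + 2, x^2 + 2x + 2.
None of them divide m (all give nonzero remainder).
Degree-3 irreducible divisors: test the 8 monic irreducibles of degree 3 over GF(3).
None of them divide m (all give nonzero remainder).
No irreducible factor of degree ≤ 3 exists, so m is irreducible over GF(3).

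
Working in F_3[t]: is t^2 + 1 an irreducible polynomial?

Yes

Write m(t) = t^2 + 1.
Check for roots in F_3: m(0) = 1; m(1) = 2; m(2) = 2.
No roots. A degree-2 polynomial over a field with no linear factor is irreducible.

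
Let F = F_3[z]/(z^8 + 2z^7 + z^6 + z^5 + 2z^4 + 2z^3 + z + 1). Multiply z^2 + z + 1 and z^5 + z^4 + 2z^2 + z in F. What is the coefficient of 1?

0

Multiply in F_3[z]: (z^2 + z + 1)·(z^5 + z^4 + 2z^2 + z) = z^7 + 2z^6 + 2z^5 + z.
Reduced: z^7 + 2z^6 + 2z^5 + z.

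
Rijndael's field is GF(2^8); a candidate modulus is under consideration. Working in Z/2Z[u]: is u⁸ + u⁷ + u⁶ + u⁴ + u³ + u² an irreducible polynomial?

Write m(u) = u⁸ + u⁷ + u⁶ + u⁴ + u³ + u².
Check for roots in Z/2Z: m(0) = 0 → root; m(1) = 0 → root.
m(0) = 0, so (u) divides m(u); m is reducible.

No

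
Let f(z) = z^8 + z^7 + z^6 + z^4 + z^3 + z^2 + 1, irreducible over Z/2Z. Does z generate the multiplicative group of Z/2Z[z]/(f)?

No

|GF(2^8)^×| = 2^8 − 1 = 255. Prime factorization: 255 = 3·5·17.
f is primitive ⇔ z has order 255 in GF(2)[z]/(f), i.e. z^(255/q) ≠ 1 for each prime q | 255.
z^(85) mod f = 1
z^(51) mod f = z^6 + z^3.
z^(15) mod f = z^7 + z^6 + z^4 + z^3 + z^2 + z.
Since z^(85) = 1, the order of z divides 85 < 255; not primitive.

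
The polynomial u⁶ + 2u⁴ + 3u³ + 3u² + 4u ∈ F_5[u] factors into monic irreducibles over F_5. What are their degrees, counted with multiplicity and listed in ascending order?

Write h(u) = u⁶ + 2u⁴ + 3u³ + 3u² + 4u.
Roots in F_5: h(0) = 0 → root; h(1) = 3; h(2) = 0 → root; h(3) = 1; h(4) = 4.
Linear factors from roots: (u), (u + 3).
Complete factorization: h(u) = (u)·(u + 3)·(u² + 3u + 3)·(u² + 4u + 1).
Factor degrees with multiplicity: 1 + 1 + 2 + 2 = 6.

1, 1, 2, 2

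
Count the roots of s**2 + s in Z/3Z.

Write f(s) = s**2 + s.
Evaluate at each of the 3 elements of Z/3Z:
f(0) = 0 → root; f(1) = 2; f(2) = 0 → root.
Roots: {0, 2}.

2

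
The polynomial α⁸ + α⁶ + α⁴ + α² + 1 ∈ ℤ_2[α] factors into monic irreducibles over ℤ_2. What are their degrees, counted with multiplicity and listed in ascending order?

4, 4

Write g(α) = α⁸ + α⁶ + α⁴ + α² + 1.
Roots in ℤ_2: g(0) = 1; g(1) = 1.
Complete factorization: g(α) = (α⁴ + α³ + α² + α + 1)^2.
Factor degrees with multiplicity: 4 + 4 = 8.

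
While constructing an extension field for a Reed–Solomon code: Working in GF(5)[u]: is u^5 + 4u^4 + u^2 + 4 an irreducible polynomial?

Write f(u) = u^5 + 4u^4 + u^2 + 4.
Check for roots in GF(5): f(0) = 4; f(1) = 0 → root; f(2) = 4; f(3) = 0 → root; f(4) = 3.
f(1) = 0, so (u − 1) divides f(u); f is reducible.

No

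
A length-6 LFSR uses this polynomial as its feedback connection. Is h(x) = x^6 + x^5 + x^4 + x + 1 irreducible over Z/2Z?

Yes

Check for roots in Z/2Z: h(0) = 1; h(1) = 1.
No roots, so no linear factors.
Monic irreducibles of degree 2 over GF(2): x^2 + x + 1.
None of them divide h (all give nonzero remainder).
Monic irreducibles of degree 3 over GF(2): x^3 + x + 1, x^3 + x^2 + 1.
None of them divide h (all give nonzero remainder).
No irreducible factor of degree ≤ 3 exists, so h is irreducible over GF(2).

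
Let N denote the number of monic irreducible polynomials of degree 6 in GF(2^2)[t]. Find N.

670

Gauss's count: N_{4}(6) = (1/6) Σ_{d|6} μ(6/d)·4^d.
Divisors of 6: 1, 2, 3, 6; μ(6/d) for each: 1, -1, -1, 1.
Σ = 4^1 − 4^2 − 4^3 + 4^6 = 4020.
N = 4020/6 = 670.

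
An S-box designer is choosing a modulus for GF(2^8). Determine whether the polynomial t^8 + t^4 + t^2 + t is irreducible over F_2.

Write P(t) = t^8 + t^4 + t^2 + t.
Check for roots in F_2: P(0) = 0 → root; P(1) = 0 → root.
P(0) = 0, so (t) divides P(t); P is reducible.

No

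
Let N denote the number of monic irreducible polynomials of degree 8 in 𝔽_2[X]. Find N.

30

x^(2^8) − x is the product of all monic irreducibles of degree dividing 8; Möbius inversion gives N = (1/8) Σ μ(8/d)·2^d.
Divisors of 8: 1, 2, 4, 8; μ(8/d) for each: 0, 0, -1, 1.
Σ = − 2^4 + 2^8 = 240.
N = 240/8 = 30.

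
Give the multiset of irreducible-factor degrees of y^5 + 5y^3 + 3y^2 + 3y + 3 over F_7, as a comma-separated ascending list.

1, 1, 1, 2

Write g(y) = y^5 + 5y^3 + 3y^2 + 3y + 3.
Linear factors from roots: (y + 3), (y + 2).
Complete factorization: g(y) = (y + 2)·(y + 3)^2·(y^2 + 6y + 6).
Factor degrees with multiplicity: 1 + 1 + 1 + 2 = 5.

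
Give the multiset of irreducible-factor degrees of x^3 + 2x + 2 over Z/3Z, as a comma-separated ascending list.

Write f(x) = x^3 + 2x + 2.
Roots in Z/3Z: f(0) = 2; f(1) = 2; f(2) = 2.
Complete factorization: f(x) = (x^3 + 2x + 2).
Factor degrees with multiplicity: 3 = 3.

3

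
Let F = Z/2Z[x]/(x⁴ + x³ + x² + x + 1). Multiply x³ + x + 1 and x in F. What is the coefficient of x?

Multiply in Z/2Z[x]: (x³ + x + 1)·(x) = x⁴ + x² + x.
Reduce using x⁴ ≡ x³ + x² + x + 1 (mod x⁴ + x³ + x² + x + 1).
Reduced: x³ + 1.

0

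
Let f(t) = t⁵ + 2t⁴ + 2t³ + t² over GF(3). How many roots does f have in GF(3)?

Evaluate at each of the 3 elements of GF(3):
f(0) = 0 → root; f(1) = 0 → root; f(2) = 0 → root.
Roots: {0, 1, 2}.

3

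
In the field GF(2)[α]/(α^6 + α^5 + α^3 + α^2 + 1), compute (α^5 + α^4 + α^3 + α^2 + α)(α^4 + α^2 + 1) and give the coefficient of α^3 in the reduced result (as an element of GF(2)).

Multiply in GF(2)[α]: (α^5 + α^4 + α^3 + α^2 + α)·(α^4 + α^2 + 1) = α^9 + α^8 + α^5 + α^2 + α.
Reduce using α^6 ≡ α^5 + α^3 + α^2 + 1 (mod α^6 + α^5 + α^3 + α^2 + 1).
Reduced: α^5 + α + 1.

0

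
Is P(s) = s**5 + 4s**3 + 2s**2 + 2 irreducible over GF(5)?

Yes

Check for roots in GF(5): P(0) = 2; P(1) = 4; P(2) = 4; P(3) = 1; P(4) = 4.
No roots, so no linear factors.
Degree-2 irreducible divisors: test the 10 monic irreducibles of degree 2 over GF(5).
None of them divide P (all give nonzero remainder).
No irreducible factor of degree ≤ 2 exists, so P is irreducible over GF(5).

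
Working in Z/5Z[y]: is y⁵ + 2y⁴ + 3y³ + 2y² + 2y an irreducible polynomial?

No

Write g(y) = y⁵ + 2y⁴ + 3y³ + 2y² + 2y.
Check for roots in Z/5Z: g(0) = 0 → root; g(1) = 0 → root; g(2) = 0 → root; g(3) = 0 → root; g(4) = 3.
g(0) = 0, so (y) divides g(y); g is reducible.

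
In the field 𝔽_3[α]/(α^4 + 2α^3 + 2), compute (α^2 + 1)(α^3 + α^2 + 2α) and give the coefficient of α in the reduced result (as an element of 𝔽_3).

0

Multiply in 𝔽_3[α]: (α^2 + 1)·(α^3 + α^2 + 2α) = α^5 + α^4 + α^2 + 2α.
Reduce using α^4 ≡ α^3 + 1 (mod α^4 + 2α^3 + 2).
Reduced: 2α^3 + α^2 + 2.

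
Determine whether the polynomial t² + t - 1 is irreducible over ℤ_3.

Yes

Write m(t) = t² + t - 1.
Check for roots in ℤ_3: m(0) = 2; m(1) = 1; m(2) = 2.
No roots. A degree-2 polynomial over a field with no linear factor is irreducible.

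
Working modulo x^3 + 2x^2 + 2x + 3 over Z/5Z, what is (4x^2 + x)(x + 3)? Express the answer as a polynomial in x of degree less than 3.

Multiply in Z/5Z[x]: (4x^2 + x)·(x + 3) = 4x^3 + 3x^2 + 3x.
Reduce using x^3 ≡ 3x^2 + 3x + 2 (mod x^3 + 2x^2 + 2x + 3).
Reduced: 3.

3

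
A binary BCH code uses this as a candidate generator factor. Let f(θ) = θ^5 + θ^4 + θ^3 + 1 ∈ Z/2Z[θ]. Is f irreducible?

Check for roots in Z/2Z: f(0) = 1; f(1) = 0 → root.
f(1) = 0, so (θ − 1) divides f(θ); f is reducible.

No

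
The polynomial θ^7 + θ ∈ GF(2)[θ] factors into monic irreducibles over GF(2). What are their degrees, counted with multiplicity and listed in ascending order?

1, 1, 1, 2, 2

Write g(θ) = θ^7 + θ.
Roots in GF(2): g(0) = 0 → root; g(1) = 0 → root.
Linear factors from roots: (θ), (θ + 1).
Complete factorization: g(θ) = (θ)·(θ + 1)^2·(θ^2 + θ + 1)^2.
Factor degrees with multiplicity: 1 + 1 + 1 + 2 + 2 = 7.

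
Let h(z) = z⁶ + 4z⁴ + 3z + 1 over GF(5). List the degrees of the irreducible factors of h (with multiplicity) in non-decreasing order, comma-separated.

1, 2, 3

Roots in GF(5): h(0) = 1; h(1) = 4; h(2) = 0 → root; h(3) = 3; h(4) = 3.
Linear factors from roots: (z + 3).
Complete factorization: h(z) = (z + 3)·(z² + 2z + 4)·(z³ + 4z + 3).
Factor degrees with multiplicity: 1 + 2 + 3 = 6.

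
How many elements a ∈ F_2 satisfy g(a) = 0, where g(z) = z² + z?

Evaluate at each of the 2 elements of F_2:
g(0) = 0 → root; g(1) = 0 → root.
Roots: {0, 1}.

2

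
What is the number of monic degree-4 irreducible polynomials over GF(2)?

By the necklace-counting formula, N_2(4) = (1/4) Σ_{d|4} μ(4/d)·2^d.
Divisors of 4: 1, 2, 4; μ(4/d) for each: 0, -1, 1.
Σ = − 2^2 + 2^4 = 12.
N = 12/4 = 3.

3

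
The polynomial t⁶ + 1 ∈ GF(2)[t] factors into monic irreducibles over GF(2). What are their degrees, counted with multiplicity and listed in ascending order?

1, 1, 2, 2

Write g(t) = t⁶ + 1.
Roots in GF(2): g(0) = 1; g(1) = 0 → root.
Linear factors from roots: (t + 1).
Complete factorization: g(t) = (t + 1)^2·(t² + t + 1)^2.
Factor degrees with multiplicity: 1 + 1 + 2 + 2 = 6.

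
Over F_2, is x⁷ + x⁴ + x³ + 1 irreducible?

No

Write g(x) = x⁷ + x⁴ + x³ + 1.
Check for roots in F_2: g(0) = 1; g(1) = 0 → root.
g(1) = 0, so (x − 1) divides g(x); g is reducible.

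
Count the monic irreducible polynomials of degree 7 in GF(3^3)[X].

Gauss's count: N_{27}(7) = (1/7) Σ_{d|7} μ(7/d)·27^d.
Divisors of 7: 1, 7; μ(7/d) for each: -1, 1.
Σ = − 27^1 + 27^7 = 10460353176.
N = 10460353176/7 = 1494336168.

1494336168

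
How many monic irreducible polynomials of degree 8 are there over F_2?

30

By the necklace-counting formula, N_2(8) = (1/8) Σ_{d|8} μ(8/d)·2^d.
Divisors of 8: 1, 2, 4, 8; μ(8/d) for each: 0, 0, -1, 1.
Σ = − 2^4 + 2^8 = 240.
N = 240/8 = 30.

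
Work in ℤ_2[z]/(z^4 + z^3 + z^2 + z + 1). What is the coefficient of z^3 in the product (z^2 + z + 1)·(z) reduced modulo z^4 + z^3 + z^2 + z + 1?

Multiply in ℤ_2[z]: (z^2 + z + 1)·(z) = z^3 + z^2 + z.
Reduced: z^3 + z^2 + z.

1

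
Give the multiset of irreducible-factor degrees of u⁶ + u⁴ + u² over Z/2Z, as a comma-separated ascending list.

Write f(u) = u⁶ + u⁴ + u².
Roots in Z/2Z: f(0) = 0 → root; f(1) = 1.
Linear factors from roots: (u).
Complete factorization: f(u) = (u)^2·(u² + u + 1)^2.
Factor degrees with multiplicity: 1 + 1 + 2 + 2 = 6.

1, 1, 2, 2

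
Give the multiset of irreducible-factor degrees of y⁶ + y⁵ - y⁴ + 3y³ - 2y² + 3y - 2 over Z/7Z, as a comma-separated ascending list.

Write h(y) = y⁶ + y⁵ - y⁴ + 3y³ - 2y² + 3y - 2.
Complete factorization: h(y) = (y⁶ + y⁵ - y⁴ + 3y³ - 2y² + 3y - 2).
Factor degrees with multiplicity: 6 = 6.

6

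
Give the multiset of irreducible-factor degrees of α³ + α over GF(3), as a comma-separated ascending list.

1, 2

Write g(α) = α³ + α.
Roots in GF(3): g(0) = 0 → root; g(1) = 2; g(2) = 1.
Linear factors from roots: (α).
Complete factorization: g(α) = (α)·(α² + 1).
Factor degrees with multiplicity: 1 + 2 = 3.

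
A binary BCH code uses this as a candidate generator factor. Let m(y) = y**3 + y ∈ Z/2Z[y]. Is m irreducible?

No

Check for roots in Z/2Z: m(0) = 0 → root; m(1) = 0 → root.
m(0) = 0, so (y) divides m(y); m is reducible.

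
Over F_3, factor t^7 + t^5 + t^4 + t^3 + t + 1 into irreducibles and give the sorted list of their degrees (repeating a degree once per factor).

Write f(t) = t^7 + t^5 + t^4 + t^3 + t + 1.
Roots in F_3: f(0) = 1; f(1) = 0 → root; f(2) = 1.
Linear factors from roots: (t + 2).
Complete factorization: f(t) = (t + 2)·(t^2 + 2t + 2)·(t^2 + t + 2)^2.
Factor degrees with multiplicity: 1 + 2 + 2 + 2 = 7.

1, 2, 2, 2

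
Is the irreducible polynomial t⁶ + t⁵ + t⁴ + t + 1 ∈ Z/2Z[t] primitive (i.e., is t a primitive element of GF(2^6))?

Yes

Write f(t) = t⁶ + t⁵ + t⁴ + t + 1.
|GF(2^6)^×| = 2^6 − 1 = 63. Prime factorization: 63 = 3^2·7.
f is primitive ⇔ t has order 63 in GF(2)[t]/(f), i.e. t^(63/q) ≠ 1 for each prime q | 63.
t^(21) mod f = t⁴ + t³ + 1.
t^(9) mod f = t⁵ + t² + t + 1.
None equal 1, so t has full order 63; f is primitive.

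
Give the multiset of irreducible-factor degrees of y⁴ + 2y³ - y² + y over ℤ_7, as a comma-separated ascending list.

Write f(y) = y⁴ + 2y³ - y² + y.
Linear factors from roots: (y).
Complete factorization: f(y) = (y)·(y³ + 2y² - y + 1).
Factor degrees with multiplicity: 1 + 3 = 4.

1, 3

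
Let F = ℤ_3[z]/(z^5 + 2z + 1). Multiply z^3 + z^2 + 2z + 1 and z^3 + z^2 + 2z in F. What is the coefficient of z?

0

Multiply in ℤ_3[z]: (z^3 + z^2 + 2z + 1)·(z^3 + z^2 + 2z) = z^6 + 2z^5 + 2z^4 + 2z^3 + 2z^2 + 2z.
Reduce using z^5 ≡ z + 2 (mod z^5 + 2z + 1).
Reduced: 2z^4 + 2z^3 + 1.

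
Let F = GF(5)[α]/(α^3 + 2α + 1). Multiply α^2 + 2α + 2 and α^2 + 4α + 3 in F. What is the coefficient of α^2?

1

Multiply in GF(5)[α]: (α^2 + 2α + 2)·(α^2 + 4α + 3) = α^4 + α^3 + 3α^2 + 4α + 1.
Reduce using α^3 ≡ 3α + 4 (mod α^3 + 2α + 1).
Reduced: α^2 + α.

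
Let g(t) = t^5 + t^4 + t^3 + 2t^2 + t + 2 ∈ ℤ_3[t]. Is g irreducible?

Check for roots in ℤ_3: g(0) = 2; g(1) = 2; g(2) = 2.
No roots, so no linear factors.
Monic irreducibles of degree 2 over GF(3): t^2 + 1, t^2 + t + 2, t^2 + 2t + 2.
None of them divide g (all give nonzero remainder).
No irreducible factor of degree ≤ 2 exists, so g is irreducible over GF(3).

Yes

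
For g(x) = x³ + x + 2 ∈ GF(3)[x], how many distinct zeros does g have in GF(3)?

Evaluate at each of the 3 elements of GF(3):
g(0) = 2; g(1) = 1; g(2) = 0 → root.
Roots: {2}.

1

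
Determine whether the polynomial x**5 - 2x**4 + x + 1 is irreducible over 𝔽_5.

Write m(x) = x**5 - 2x**4 + x + 1.
Check for roots in 𝔽_5: m(0) = 1; m(1) = 1; m(2) = 3; m(3) = 0 → root; m(4) = 2.
m(3) = 0, so (x − 3) divides m(x); m is reducible.

No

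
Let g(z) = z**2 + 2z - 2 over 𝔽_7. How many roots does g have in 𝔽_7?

0

Evaluate at each of the 7 elements of 𝔽_7:
g(0) = 5; g(1) = 1; g(2) = 6; g(3) = 6; g(4) = 1; g(5) = 5; g(6) = 4.
No element is a root.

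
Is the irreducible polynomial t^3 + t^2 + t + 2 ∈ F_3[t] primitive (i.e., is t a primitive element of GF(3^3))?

Write f(t) = t^3 + t^2 + t + 2.
|GF(3^3)^×| = 3^3 − 1 = 26. Prime factorization: 26 = 2·13.
f is primitive ⇔ t has order 26 in GF(3)[t]/(f), i.e. t^(26/q) ≠ 1 for each prime q | 26.
t^(13) mod f = 1
t^(2) mod f = t^2.
Since t^(13) = 1, the order of t divides 13 < 26; not primitive.

No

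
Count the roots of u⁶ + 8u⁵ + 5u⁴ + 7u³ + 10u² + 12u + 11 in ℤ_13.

Write h(u) = u⁶ + 8u⁵ + 5u⁴ + 7u³ + 10u² + 12u + 11.
Evaluate at each of the 13 elements of ℤ_13:
h(0) = 11; h(1) = 2; h(2) = 11; h(3) = 11; h(4) = 0 → root; h(5) = 5; h(6) = 0 → root; h(7) = 11; h(8) = 5; h(9) = 5; h(10) = 2; h(11) = 2; h(12) = 0 → root.
Roots: {4, 6, 12}.

3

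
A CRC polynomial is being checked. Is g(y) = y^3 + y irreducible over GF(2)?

Check for roots in GF(2): g(0) = 0 → root; g(1) = 0 → root.
g(0) = 0, so (y) divides g(y); g is reducible.

No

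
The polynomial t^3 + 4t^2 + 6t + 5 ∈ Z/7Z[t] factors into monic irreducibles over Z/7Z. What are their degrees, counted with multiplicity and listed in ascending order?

Write f(t) = t^3 + 4t^2 + 6t + 5.
Complete factorization: f(t) = (t^3 + 4t^2 + 6t + 5).
Factor degrees with multiplicity: 3 = 3.

3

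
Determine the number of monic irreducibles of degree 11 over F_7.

179756976

By the necklace-counting formula, N_7(11) = (1/11) Σ_{d|11} μ(11/d)·7^d.
Divisors of 11: 1, 11; μ(11/d) for each: -1, 1.
Σ = − 7^1 + 7^11 = 1977326736.
N = 1977326736/11 = 179756976.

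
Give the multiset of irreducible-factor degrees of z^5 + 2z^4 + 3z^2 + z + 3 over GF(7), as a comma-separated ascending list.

Write g(z) = z^5 + 2z^4 + 3z^2 + z + 3.
Complete factorization: g(z) = (z^2 + 3z - 1)·(z^3 - z^2 - 3z - 3).
Factor degrees with multiplicity: 2 + 3 = 5.

2, 3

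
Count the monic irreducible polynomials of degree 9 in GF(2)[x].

By the necklace-counting formula, N_2(9) = (1/9) Σ_{d|9} μ(9/d)·2^d.
Divisors of 9: 1, 3, 9; μ(9/d) for each: 0, -1, 1.
Σ = − 2^3 + 2^9 = 504.
N = 504/9 = 56.

56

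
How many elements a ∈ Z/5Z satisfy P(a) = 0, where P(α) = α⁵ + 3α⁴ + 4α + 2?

Evaluate at each of the 5 elements of Z/5Z:
P(0) = 2; P(1) = 0 → root; P(2) = 0 → root; P(3) = 0 → root; P(4) = 0 → root.
Roots: {1, 2, 3, 4}.

4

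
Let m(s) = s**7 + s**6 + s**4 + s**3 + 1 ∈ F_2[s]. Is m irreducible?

Check for roots in F_2: m(0) = 1; m(1) = 1.
No roots, so no linear factors.
Monic irreducibles of degree 2 over GF(2): s**2 + s + 1.
None of them divide m (all give nonzero remainder).
Monic irreducibles of degree 3 over GF(2): s**3 + s + 1, s**3 + s**2 + 1.
s**3 + s + 1 divides m: m(s) = (s**3 + s + 1)·(s**4 + s**3 + s**2 + s + 1).

No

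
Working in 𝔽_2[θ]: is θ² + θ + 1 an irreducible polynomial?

Write P(θ) = θ² + θ + 1.
Check for roots in 𝔽_2: P(0) = 1; P(1) = 1.
No roots. A degree-2 polynomial over a field with no linear factor is irreducible.

Yes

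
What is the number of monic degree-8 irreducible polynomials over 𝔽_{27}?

x^(27^8) − x is the product of all monic irreducibles of degree dividing 8; Möbius inversion gives N = (1/8) Σ μ(8/d)·27^d.
Divisors of 8: 1, 2, 4, 8; μ(8/d) for each: 0, 0, -1, 1.
Σ = − 27^4 + 27^8 = 282429005040.
N = 282429005040/8 = 35303625630.

35303625630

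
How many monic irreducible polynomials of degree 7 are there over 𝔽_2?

Gauss's count: N_{2}(7) = (1/7) Σ_{d|7} μ(7/d)·2^d.
Divisors of 7: 1, 7; μ(7/d) for each: -1, 1.
Σ = − 2^1 + 2^7 = 126.
N = 126/7 = 18.

18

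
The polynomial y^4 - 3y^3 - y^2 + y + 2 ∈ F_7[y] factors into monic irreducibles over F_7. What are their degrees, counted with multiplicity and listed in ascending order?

Write h(y) = y^4 - 3y^3 - y^2 + y + 2.
Linear factors from roots: (y - 1).
Complete factorization: h(y) = (y - 1)·(y^3 - 2y^2 - 3y - 2).
Factor degrees with multiplicity: 1 + 3 = 4.

1, 3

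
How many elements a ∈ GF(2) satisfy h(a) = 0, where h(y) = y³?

Evaluate at each of the 2 elements of GF(2):
h(0) = 0 → root; h(1) = 1.
Roots: {0}.

1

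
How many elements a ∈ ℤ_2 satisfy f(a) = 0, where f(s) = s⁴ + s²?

2

Evaluate at each of the 2 elements of ℤ_2:
f(0) = 0 → root; f(1) = 0 → root.
Roots: {0, 1}.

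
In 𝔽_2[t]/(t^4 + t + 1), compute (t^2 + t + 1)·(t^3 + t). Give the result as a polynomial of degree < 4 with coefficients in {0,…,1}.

t + 1

Multiply in 𝔽_2[t]: (t^2 + t + 1)·(t^3 + t) = t^5 + t^4 + t^2 + t.
Reduce using t^4 ≡ t + 1 (mod t^4 + t + 1).
Reduced: t + 1.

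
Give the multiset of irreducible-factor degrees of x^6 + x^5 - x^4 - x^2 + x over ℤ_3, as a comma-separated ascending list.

Write g(x) = x^6 + x^5 - x^4 - x^2 + x.
Roots in ℤ_3: g(0) = 0 → root; g(1) = 1; g(2) = 0 → root.
Linear factors from roots: (x), (x + 1).
Complete factorization: g(x) = (x)·(x + 1)^2·(x^3 - x^2 + 1).
Factor degrees with multiplicity: 1 + 1 + 1 + 3 = 6.

1, 1, 1, 3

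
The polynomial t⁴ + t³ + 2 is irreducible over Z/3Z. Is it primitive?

Yes

Write f(t) = t⁴ + t³ + 2.
|GF(3^4)^×| = 3^4 − 1 = 80. Prime factorization: 80 = 2^4·5.
f is primitive ⇔ t has order 80 in GF(3)[t]/(f), i.e. t^(80/q) ≠ 1 for each prime q | 80.
t^(40) mod f = 2.
t^(16) mod f = 2t² + 2t + 2.
None equal 1, so t has full order 80; f is primitive.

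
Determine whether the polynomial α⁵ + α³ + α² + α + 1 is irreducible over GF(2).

Yes

Write P(α) = α⁵ + α³ + α² + α + 1.
Check for roots in GF(2): P(0) = 1; P(1) = 1.
No roots, so no linear factors.
Monic irreducibles of degree 2 over GF(2): α² + α + 1.
None of them divide P (all give nonzero remainder).
No irreducible factor of degree ≤ 2 exists, so P is irreducible over GF(2).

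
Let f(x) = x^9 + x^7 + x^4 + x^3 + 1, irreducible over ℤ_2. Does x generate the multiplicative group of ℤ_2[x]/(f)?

No

|GF(2^9)^×| = 2^9 − 1 = 511. Prime factorization: 511 = 7·73.
f is primitive ⇔ x has order 511 in GF(2)[x]/(f), i.e. x^(511/q) ≠ 1 for each prime q | 511.
x^(73) mod f = 1
x^(7) mod f = x^7.
Since x^(73) = 1, the order of x divides 73 < 511; not primitive.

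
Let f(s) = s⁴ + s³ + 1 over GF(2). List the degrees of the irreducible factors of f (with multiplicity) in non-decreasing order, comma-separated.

Roots in GF(2): f(0) = 1; f(1) = 1.
Complete factorization: f(s) = (s⁴ + s³ + 1).
Factor degrees with multiplicity: 4 = 4.

4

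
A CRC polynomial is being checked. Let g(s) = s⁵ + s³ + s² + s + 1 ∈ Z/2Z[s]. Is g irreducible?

Check for roots in Z/2Z: g(0) = 1; g(1) = 1.
No roots, so no linear factors.
Monic irreducibles of degree 2 over GF(2): s² + s + 1.
None of them divide g (all give nonzero remainder).
No irreducible factor of degree ≤ 2 exists, so g is irreducible over GF(2).

Yes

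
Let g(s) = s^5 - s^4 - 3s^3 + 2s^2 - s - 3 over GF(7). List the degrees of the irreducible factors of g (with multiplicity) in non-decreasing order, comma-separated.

2, 3

Complete factorization: g(s) = (s^2 + 3s - 1)·(s^3 + 3s^2 + 3s + 3).
Factor degrees with multiplicity: 2 + 3 = 5.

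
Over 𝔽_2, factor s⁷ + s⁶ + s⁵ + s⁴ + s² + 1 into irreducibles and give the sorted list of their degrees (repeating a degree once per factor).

Write f(s) = s⁷ + s⁶ + s⁵ + s⁴ + s² + 1.
Roots in 𝔽_2: f(0) = 1; f(1) = 0 → root.
Linear factors from roots: (s + 1).
Complete factorization: f(s) = (s + 1)^2·(s² + s + 1)·(s³ + s + 1).
Factor degrees with multiplicity: 1 + 1 + 2 + 3 = 7.

1, 1, 2, 3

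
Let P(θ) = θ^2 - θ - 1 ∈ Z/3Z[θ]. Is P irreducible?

Check for roots in Z/3Z: P(0) = 2; P(1) = 2; P(2) = 1.
No roots. A degree-2 polynomial over a field with no linear factor is irreducible.

Yes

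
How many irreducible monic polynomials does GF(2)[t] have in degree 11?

186

The number of monic irreducibles of degree 11 over GF(2) is (1/11)·Σ_{d∣11} μ(11/d) 2^d.
Divisors of 11: 1, 11; μ(11/d) for each: -1, 1.
Σ = − 2^1 + 2^11 = 2046.
N = 2046/11 = 186.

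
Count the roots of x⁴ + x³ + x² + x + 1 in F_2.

Write P(x) = x⁴ + x³ + x² + x + 1.
Evaluate at each of the 2 elements of F_2:
P(0) = 1; P(1) = 1.
No element is a root.

0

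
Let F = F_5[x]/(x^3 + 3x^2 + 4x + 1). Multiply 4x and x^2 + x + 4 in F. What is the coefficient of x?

0

Multiply in F_5[x]: (4x)·(x^2 + x + 4) = 4x^3 + 4x^2 + x.
Reduce using x^3 ≡ 2x^2 + x + 4 (mod x^3 + 3x^2 + 4x + 1).
Reduced: 2x^2 + 1.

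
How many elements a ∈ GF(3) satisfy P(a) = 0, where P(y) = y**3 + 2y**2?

2

Evaluate at each of the 3 elements of GF(3):
P(0) = 0 → root; P(1) = 0 → root; P(2) = 1.
Roots: {0, 1}.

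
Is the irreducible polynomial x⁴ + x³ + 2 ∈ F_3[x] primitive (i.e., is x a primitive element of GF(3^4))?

Yes

Write f(x) = x⁴ + x³ + 2.
|GF(3^4)^×| = 3^4 − 1 = 80. Prime factorization: 80 = 2^4·5.
f is primitive ⇔ x has order 80 in GF(3)[x]/(f), i.e. x^(80/q) ≠ 1 for each prime q | 80.
x^(40) mod f = 2.
x^(16) mod f = 2x² + 2x + 2.
None equal 1, so x has full order 80; f is primitive.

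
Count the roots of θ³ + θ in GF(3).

1

Write g(θ) = θ³ + θ.
Evaluate at each of the 3 elements of GF(3):
g(0) = 0 → root; g(1) = 2; g(2) = 1.
Roots: {0}.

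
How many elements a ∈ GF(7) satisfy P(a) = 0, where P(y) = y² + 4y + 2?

2

Evaluate at each of the 7 elements of GF(7):
P(0) = 2; P(1) = 0 → root; P(2) = 0 → root; P(3) = 2; P(4) = 6; P(5) = 5; P(6) = 6.
Roots: {1, 2}.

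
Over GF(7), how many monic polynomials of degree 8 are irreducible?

The number of monic irreducibles of degree 8 over GF(7) is (1/8)·Σ_{d∣8} μ(8/d) 7^d.
Divisors of 8: 1, 2, 4, 8; μ(8/d) for each: 0, 0, -1, 1.
Σ = − 7^4 + 7^8 = 5762400.
N = 5762400/8 = 720300.

720300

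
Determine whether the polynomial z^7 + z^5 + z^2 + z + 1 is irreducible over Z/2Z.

Write m(z) = z^7 + z^5 + z^2 + z + 1.
Check for roots in Z/2Z: m(0) = 1; m(1) = 1.
No roots, so no linear factors.
Monic irreducibles of degree 2 over GF(2): z^2 + z + 1.
None of them divide m (all give nonzero remainder).
Monic irreducibles of degree 3 over GF(2): z^3 + z + 1, z^3 + z^2 + 1.
None of them divide m (all give nonzero remainder).
No irreducible factor of degree ≤ 3 exists, so m is irreducible over GF(2).

Yes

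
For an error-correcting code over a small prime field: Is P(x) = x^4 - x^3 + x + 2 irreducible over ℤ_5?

Check for roots in ℤ_5: P(0) = 2; P(1) = 3; P(2) = 2; P(3) = 4; P(4) = 3.
No roots, so no linear factors.
Degree-2 irreducible divisors: test the 10 monic irreducibles of degree 2 over GF(5).
None of them divide P (all give nonzero remainder).
No irreducible factor of degree ≤ 2 exists, so P is irreducible over GF(5).

Yes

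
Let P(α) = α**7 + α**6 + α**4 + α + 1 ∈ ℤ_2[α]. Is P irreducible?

Check for roots in ℤ_2: P(0) = 1; P(1) = 1.
No roots, so no linear factors.
Monic irreducibles of degree 2 over GF(2): α**2 + α + 1.
None of them divide P (all give nonzero remainder).
Monic irreducibles of degree 3 over GF(2): α**3 + α + 1, α**3 + α**2 + 1.
None of them divide P (all give nonzero remainder).
No irreducible factor of degree ≤ 3 exists, so P is irreducible over GF(2).

Yes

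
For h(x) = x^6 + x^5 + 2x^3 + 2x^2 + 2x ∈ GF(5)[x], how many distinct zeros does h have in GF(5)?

2

Evaluate at each of the 5 elements of GF(5):
h(0) = 0 → root; h(1) = 3; h(2) = 4; h(3) = 0 → root; h(4) = 3.
Roots: {0, 3}.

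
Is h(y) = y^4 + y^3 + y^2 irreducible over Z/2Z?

Check for roots in Z/2Z: h(0) = 0 → root; h(1) = 1.
h(0) = 0, so (y) divides h(y); h is reducible.

No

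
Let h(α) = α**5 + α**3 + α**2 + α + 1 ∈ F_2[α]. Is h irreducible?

Yes

Check for roots in F_2: h(0) = 1; h(1) = 1.
No roots, so no linear factors.
Monic irreducibles of degree 2 over GF(2): α**2 + α + 1.
None of them divide h (all give nonzero remainder).
No irreducible factor of degree ≤ 2 exists, so h is irreducible over GF(2).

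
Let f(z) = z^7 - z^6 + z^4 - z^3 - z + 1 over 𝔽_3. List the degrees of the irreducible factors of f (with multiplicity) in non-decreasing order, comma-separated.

1, 2, 2, 2

Roots in 𝔽_3: f(0) = 1; f(1) = 0 → root; f(2) = 2.
Linear factors from roots: (z - 1).
Complete factorization: f(z) = (z - 1)·(z^2 + z - 1)^3.
Factor degrees with multiplicity: 1 + 2 + 2 + 2 = 7.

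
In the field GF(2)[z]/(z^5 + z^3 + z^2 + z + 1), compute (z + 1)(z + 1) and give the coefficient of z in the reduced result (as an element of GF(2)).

Multiply in GF(2)[z]: (z + 1)·(z + 1) = z^2 + 1.
Reduced: z^2 + 1.

0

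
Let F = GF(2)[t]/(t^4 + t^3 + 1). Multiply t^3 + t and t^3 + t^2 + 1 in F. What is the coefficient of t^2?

Multiply in GF(2)[t]: (t^3 + t)·(t^3 + t^2 + 1) = t^6 + t^5 + t^4 + t.
Reduce using t^4 ≡ t^3 + 1 (mod t^4 + t^3 + 1).
Reduced: t^3 + t^2 + t + 1.

1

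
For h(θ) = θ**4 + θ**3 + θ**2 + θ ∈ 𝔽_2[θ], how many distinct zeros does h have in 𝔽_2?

2

Evaluate at each of the 2 elements of 𝔽_2:
h(0) = 0 → root; h(1) = 0 → root.
Roots: {0, 1}.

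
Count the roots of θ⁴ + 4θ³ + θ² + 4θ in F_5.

4

Write P(θ) = θ⁴ + 4θ³ + θ² + 4θ.
Evaluate at each of the 5 elements of F_5:
P(0) = 0 → root; P(1) = 0 → root; P(2) = 0 → root; P(3) = 0 → root; P(4) = 4.
Roots: {0, 1, 2, 3}.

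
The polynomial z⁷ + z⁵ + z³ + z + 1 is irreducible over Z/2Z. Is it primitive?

Write f(z) = z⁷ + z⁵ + z³ + z + 1.
|GF(2^7)^×| = 2^7 − 1 = 127. Prime factorization: 127 = 127.
f is primitive ⇔ z has order 127 in GF(2)[z]/(f), i.e. z^(127/q) ≠ 1 for each prime q | 127.
z^(1) mod f = z.
None equal 1, so z has full order 127; f is primitive.

Yes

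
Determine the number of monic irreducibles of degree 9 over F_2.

56

The number of monic irreducibles of degree 9 over GF(2) is (1/9)·Σ_{d∣9} μ(9/d) 2^d.
Divisors of 9: 1, 3, 9; μ(9/d) for each: 0, -1, 1.
Σ = − 2^3 + 2^9 = 504.
N = 504/9 = 56.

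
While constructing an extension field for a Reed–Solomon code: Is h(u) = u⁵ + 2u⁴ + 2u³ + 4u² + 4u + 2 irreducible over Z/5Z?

Check for roots in Z/5Z: h(0) = 2; h(1) = 0 → root; h(2) = 1; h(3) = 4; h(4) = 1.
h(1) = 0, so (u − 1) divides h(u); h is reducible.

No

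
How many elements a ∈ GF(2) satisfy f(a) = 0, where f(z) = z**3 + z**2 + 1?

Evaluate at each of the 2 elements of GF(2):
f(0) = 1; f(1) = 1.
No element is a root.

0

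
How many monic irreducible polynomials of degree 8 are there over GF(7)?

By the necklace-counting formula, N_7(8) = (1/8) Σ_{d|8} μ(8/d)·7^d.
Divisors of 8: 1, 2, 4, 8; μ(8/d) for each: 0, 0, -1, 1.
Σ = − 7^4 + 7^8 = 5762400.
N = 5762400/8 = 720300.

720300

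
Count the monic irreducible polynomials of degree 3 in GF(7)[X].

The number of monic irreducibles of degree 3 over GF(7) is (1/3)·Σ_{d∣3} μ(3/d) 7^d.
Divisors of 3: 1, 3; μ(3/d) for each: -1, 1.
Σ = − 7^1 + 7^3 = 336.
N = 336/3 = 112.

112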